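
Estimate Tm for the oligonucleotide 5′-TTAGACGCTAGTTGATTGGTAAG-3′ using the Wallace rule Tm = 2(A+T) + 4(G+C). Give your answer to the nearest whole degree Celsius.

Base counts: A=6, T=8, G=7, C=2 (length 23).
Tm = 2·(6+8) + 4·(7+2) = 2·14 + 4·9 = 28 + 36 = 64°C.

64°C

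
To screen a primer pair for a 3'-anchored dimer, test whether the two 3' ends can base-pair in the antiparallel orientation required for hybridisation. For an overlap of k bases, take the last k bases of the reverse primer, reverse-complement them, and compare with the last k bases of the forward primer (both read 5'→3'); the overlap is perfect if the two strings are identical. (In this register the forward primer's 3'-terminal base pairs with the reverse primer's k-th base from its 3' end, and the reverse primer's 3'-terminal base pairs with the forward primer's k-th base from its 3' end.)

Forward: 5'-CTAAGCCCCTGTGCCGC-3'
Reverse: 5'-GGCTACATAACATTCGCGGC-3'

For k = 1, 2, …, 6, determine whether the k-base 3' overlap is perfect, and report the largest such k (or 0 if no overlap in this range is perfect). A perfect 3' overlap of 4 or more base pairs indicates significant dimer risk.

Longest perfect overlap: 5 complementary base pairs; significant dimer risk (threshold 4).

Last 6 bases (5'→3') — forward …TGCCGC, reverse …CGCGGC.
Reverse complement of the reverse primer's last 6 bases: GCCGCG; its first k bases are the reverse complement of the reverse primer's last k bases, so a perfect k-base overlap needs the forward primer's last k bases to equal them.
Comparing (forward last k vs required): k=1: C vs G ✗; k=2: GC vs GC ✓; k=3: CGC vs GCC ✗; k=4: CCGC vs GCCG ✗; k=5: GCCGC vs GCCGC ✓; k=6: TGCCGC vs GCCGCG ✗.
Perfect overlaps at k = 2, 5; the largest is 5.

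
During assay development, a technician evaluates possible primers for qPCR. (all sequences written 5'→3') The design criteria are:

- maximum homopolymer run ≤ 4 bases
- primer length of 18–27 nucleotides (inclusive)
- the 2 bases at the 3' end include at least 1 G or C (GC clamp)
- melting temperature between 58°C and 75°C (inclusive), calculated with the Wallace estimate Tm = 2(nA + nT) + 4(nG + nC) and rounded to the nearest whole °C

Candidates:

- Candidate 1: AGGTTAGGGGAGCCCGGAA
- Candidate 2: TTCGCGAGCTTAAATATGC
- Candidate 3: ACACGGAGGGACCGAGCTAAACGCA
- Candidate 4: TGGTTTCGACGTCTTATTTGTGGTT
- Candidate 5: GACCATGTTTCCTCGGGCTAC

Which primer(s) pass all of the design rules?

Candidate 1 (19 nt, A=5 T=2 G=9 C=3): longest run = 4 ✓; length 19 ✓; 3' end AA has 0 G/C, need ≥1 ✗; Tm = 2·7 + 4·12 = 62°C ✓ — fails.
Candidate 2 (19 nt, A=5 T=6 G=4 C=4): longest run = 3 ✓; length 19 ✓; 3' end GC has 2 G/C ✓; Tm = 2·11 + 4·8 = 54°C, outside 58–75°C ✗ — fails.
Candidate 3 (25 nt, A=9 T=1 G=8 C=7): longest run = 3 ✓; length 25 ✓; 3' end CA has 1 G/C ✓; Tm = 2·10 + 4·15 = 80°C, outside 58–75°C ✗ — fails.
Candidate 4 (25 nt, A=2 T=13 G=7 C=3): longest run = 3 ✓; length 25 ✓; 3' end TT has 0 G/C, need ≥1 ✗; Tm = 2·15 + 4·10 = 70°C ✓ — fails.
Candidate 5 (21 nt, A=3 T=6 G=5 C=7): longest run = 3 ✓; length 21 ✓; 3' end AC has 1 G/C ✓; Tm = 2·9 + 4·12 = 66°C ✓ — passes.

Candidate 5 only.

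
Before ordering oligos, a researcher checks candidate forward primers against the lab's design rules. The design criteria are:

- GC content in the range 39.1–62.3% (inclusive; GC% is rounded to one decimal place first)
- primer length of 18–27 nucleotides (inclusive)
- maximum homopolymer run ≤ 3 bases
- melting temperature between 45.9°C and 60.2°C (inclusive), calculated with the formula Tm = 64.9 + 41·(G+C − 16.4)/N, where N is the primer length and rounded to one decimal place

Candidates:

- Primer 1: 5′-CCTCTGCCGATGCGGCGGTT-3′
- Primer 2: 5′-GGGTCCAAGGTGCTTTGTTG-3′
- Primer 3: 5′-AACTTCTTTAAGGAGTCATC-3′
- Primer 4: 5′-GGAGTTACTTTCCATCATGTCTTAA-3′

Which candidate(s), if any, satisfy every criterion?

Primer 2 only.

Primer 1 (20 nt, A=1 T=5 G=7 C=7): GC 14/20 = 70.0%, outside 39.1–62.3% ✗; length 20 ✓; longest run = 2 ✓; Tm = 64.9 + 41·(14 − 16.4)/20 = 60.0°C ✓ — fails.
Primer 2 (20 nt, A=2 T=7 G=8 C=3): GC 11/20 = 55.0% ✓; length 20 ✓; longest run = 3 ✓; Tm = 64.9 + 41·(11 − 16.4)/20 = 53.8°C ✓ — passes.
Primer 3 (20 nt, A=6 T=7 G=3 C=4): GC 7/20 = 35.0%, outside 39.1–62.3% ✗; length 20 ✓; longest run = 3 ✓; Tm = 64.9 + 41·(7 − 16.4)/20 = 45.6°C, outside 45.9–60.2°C ✗ — fails.
Primer 4 (25 nt, A=6 T=10 G=4 C=5): GC 9/25 = 36.0%, outside 39.1–62.3% ✗; length 25 ✓; longest run = 3 ✓; Tm = 64.9 + 41·(9 − 16.4)/25 = 52.8°C ✓ — fails.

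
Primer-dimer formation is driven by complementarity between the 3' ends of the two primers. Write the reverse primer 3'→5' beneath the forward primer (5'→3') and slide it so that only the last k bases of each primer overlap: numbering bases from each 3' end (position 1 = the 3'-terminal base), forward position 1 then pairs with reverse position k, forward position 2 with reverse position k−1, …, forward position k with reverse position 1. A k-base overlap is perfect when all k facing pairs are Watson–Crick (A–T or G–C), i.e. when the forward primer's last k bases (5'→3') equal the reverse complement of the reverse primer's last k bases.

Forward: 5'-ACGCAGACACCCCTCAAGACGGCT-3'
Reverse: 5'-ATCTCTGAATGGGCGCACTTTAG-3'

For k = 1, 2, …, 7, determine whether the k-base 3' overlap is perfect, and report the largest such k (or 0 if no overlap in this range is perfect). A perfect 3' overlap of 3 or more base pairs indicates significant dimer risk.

Last 7 bases (5'→3') — forward …GACGGCT, reverse …ACTTTAG.
Reverse complement of the reverse primer's last 7 bases: CTAAAGT; its first k bases are the reverse complement of the reverse primer's last k bases, so a perfect k-base overlap needs the forward primer's last k bases to equal them.
Comparing (forward last k vs required): k=1: T vs C ✗; k=2: CT vs CT ✓; k=3: GCT vs CTA ✗; k=4: GGCT vs CTAA ✗; k=5: CGGCT vs CTAAA ✗; k=6: ACGGCT vs CTAAAG ✗; k=7: GACGGCT vs CTAAAGT ✗.
Only k = 2 is perfect, so the longest perfect 3' overlap is 2.

Longest perfect overlap: 2 complementary base pairs; below the dimer-risk threshold (threshold 3).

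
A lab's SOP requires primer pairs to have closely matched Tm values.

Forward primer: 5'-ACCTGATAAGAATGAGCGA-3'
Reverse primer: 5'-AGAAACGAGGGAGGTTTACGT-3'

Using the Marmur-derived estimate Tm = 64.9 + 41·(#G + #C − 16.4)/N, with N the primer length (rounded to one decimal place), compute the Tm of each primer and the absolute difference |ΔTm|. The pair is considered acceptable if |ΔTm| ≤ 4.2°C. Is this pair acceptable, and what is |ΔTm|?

|ΔTm| = 5.6°C; the pair is not acceptable.

Forward: G+C = 8, N = 19 → Tm = 64.9 + 41·(8 − 16.4)/19 = 46.8°C.
Reverse: G+C = 10, N = 21 → Tm = 64.9 + 41·(10 − 16.4)/21 = 52.4°C.
|ΔTm| = |46.8 − 52.4| = 5.6°C, > 4.2°C.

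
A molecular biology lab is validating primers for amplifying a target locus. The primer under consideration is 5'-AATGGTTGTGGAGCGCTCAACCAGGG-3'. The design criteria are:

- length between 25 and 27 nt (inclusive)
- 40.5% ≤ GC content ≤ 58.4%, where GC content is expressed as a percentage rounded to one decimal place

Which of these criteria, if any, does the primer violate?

Meets all criteria.

Base counts: A=6, T=5, G=10, C=5 (length 26).
length: length 26 ✓
GC content: GC 15/26 = 57.7% ✓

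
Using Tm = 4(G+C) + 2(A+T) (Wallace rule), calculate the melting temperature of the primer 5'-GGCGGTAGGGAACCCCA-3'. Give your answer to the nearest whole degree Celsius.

Base counts: A=4, T=1, G=7, C=5 (length 17).
Tm = 2·(4+1) + 4·(7+5) = 2·5 + 4·12 = 10 + 48 = 58°C.

58°C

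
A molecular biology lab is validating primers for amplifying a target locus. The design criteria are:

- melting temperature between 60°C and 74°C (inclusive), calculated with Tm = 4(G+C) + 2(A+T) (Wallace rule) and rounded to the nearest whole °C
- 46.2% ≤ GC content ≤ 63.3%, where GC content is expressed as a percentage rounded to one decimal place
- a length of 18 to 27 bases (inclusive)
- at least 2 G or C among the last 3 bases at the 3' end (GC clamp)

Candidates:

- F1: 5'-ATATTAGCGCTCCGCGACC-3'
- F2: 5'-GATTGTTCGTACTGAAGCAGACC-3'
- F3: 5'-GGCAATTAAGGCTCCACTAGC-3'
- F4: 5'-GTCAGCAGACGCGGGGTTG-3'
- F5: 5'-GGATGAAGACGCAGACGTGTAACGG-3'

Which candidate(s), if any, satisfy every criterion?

F1 (19 nt, A=4 T=4 G=4 C=7): Tm = 2·8 + 4·11 = 60°C ✓; GC 11/19 = 57.9% ✓; length 19 ✓; 3' end ACC has 2 G/C ✓ — passes.
F2 (23 nt, A=6 T=6 G=6 C=5): Tm = 2·12 + 4·11 = 68°C ✓; GC 11/23 = 47.8% ✓; length 23 ✓; 3' end ACC has 2 G/C ✓ — passes.
F3 (21 nt, A=6 T=4 G=5 C=6): Tm = 2·10 + 4·11 = 64°C ✓; GC 11/21 = 52.4% ✓; length 21 ✓; 3' end AGC has 2 G/C ✓ — passes.
F4 (19 nt, A=3 T=3 G=9 C=4): Tm = 2·6 + 4·13 = 64°C ✓; GC 13/19 = 68.4%, outside 46.2–63.3% ✗; length 19 ✓; 3' end TTG has 1 G/C, need ≥2 ✗ — fails.
F5 (25 nt, A=8 T=3 G=10 C=4): Tm = 2·11 + 4·14 = 78°C, outside 60–74°C ✗; GC 14/25 = 56.0% ✓; length 25 ✓; 3' end CGG has 3 G/C ✓ — fails.

F1, F2 and F3.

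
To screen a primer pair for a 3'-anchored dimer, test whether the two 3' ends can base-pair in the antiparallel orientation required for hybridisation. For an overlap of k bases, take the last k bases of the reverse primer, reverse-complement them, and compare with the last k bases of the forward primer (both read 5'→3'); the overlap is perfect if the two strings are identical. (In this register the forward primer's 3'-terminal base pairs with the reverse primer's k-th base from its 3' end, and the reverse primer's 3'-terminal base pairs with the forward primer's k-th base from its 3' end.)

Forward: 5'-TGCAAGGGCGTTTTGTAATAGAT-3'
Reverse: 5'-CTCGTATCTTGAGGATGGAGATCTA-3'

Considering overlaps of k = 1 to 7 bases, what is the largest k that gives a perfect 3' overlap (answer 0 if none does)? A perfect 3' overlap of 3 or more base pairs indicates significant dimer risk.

Longest perfect overlap: 5 complementary base pairs; significant dimer risk (threshold 3).

Last 7 bases (5'→3') — forward …AATAGAT, reverse …AGATCTA.
Reverse complement of the reverse primer's last 7 bases: TAGATCT; its first k bases are the reverse complement of the reverse primer's last k bases, so a perfect k-base overlap needs the forward primer's last k bases to equal them.
Comparing (forward last k vs required): k=1: T vs T ✓; k=2: AT vs TA ✗; k=3: GAT vs TAG ✗; k=4: AGAT vs TAGA ✗; k=5: TAGAT vs TAGAT ✓; k=6: ATAGAT vs TAGATC ✗; k=7: AATAGAT vs TAGATCT ✗.
Perfect overlaps at k = 1, 5; the largest is 5.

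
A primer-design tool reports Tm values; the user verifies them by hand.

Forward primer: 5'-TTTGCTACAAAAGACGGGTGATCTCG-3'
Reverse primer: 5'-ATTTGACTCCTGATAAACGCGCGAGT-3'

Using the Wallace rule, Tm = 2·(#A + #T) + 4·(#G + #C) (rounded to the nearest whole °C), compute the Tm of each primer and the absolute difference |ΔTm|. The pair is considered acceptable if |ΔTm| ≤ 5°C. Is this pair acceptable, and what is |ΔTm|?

Forward: A=7 T=7 G=7 C=5 → Tm = 2·14 + 4·12 = 76°C.
Reverse: A=7 T=7 G=6 C=6 → Tm = 2·14 + 4·12 = 76°C.
|ΔTm| = |76 − 76| = 0°C, ≤ 5°C.

|ΔTm| = 0°C; the pair is acceptable.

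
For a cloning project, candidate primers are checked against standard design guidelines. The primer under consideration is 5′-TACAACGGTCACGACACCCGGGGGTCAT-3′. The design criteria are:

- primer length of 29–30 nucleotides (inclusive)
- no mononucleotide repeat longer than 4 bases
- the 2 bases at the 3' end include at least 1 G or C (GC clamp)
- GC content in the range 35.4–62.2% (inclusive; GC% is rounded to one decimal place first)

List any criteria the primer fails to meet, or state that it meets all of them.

Base counts: A=7, T=4, G=8, C=9 (length 28).
length: length 28, outside 29–30 ✗
homopolymer run: longest run = 5, exceeds 4 ✗
GC clamp: 3' end AT has 0 G/C, need ≥1 ✗
GC content: GC 17/28 = 60.7% ✓

Fails: length, homopolymer run, GC clamp.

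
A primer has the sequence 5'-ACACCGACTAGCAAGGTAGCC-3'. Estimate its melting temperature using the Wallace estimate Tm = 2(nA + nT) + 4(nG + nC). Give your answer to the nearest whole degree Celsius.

66°C

Base counts: A=7, T=2, G=5, C=7 (length 21).
Tm = 2·(7+2) + 4·(5+7) = 2·9 + 4·12 = 18 + 48 = 66°C.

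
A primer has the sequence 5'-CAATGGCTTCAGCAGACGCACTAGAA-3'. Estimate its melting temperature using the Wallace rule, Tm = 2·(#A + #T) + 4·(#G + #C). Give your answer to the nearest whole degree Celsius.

78°C

Base counts: A=9, T=4, G=6, C=7 (length 26).
Tm = 2·(9+4) + 4·(6+7) = 2·13 + 4·13 = 26 + 52 = 78°C.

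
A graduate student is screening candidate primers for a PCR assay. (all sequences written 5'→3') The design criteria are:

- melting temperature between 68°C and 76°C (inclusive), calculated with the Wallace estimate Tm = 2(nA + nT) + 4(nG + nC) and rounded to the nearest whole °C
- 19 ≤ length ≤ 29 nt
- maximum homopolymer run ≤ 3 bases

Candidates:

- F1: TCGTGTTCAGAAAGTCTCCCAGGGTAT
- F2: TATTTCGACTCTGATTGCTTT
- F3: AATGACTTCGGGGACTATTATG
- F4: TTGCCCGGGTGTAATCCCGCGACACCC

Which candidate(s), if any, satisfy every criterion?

F1 (27 nt, A=6 T=8 G=7 C=6): Tm = 2·14 + 4·13 = 80°C, outside 68–76°C ✗; length 27 ✓; longest run = 3 ✓ — fails.
F2 (21 nt, A=3 T=11 G=3 C=4): Tm = 2·14 + 4·7 = 56°C, outside 68–76°C ✗; length 21 ✓; longest run = 3 ✓ — fails.
F3 (22 nt, A=6 T=7 G=6 C=3): Tm = 2·13 + 4·9 = 62°C, outside 68–76°C ✗; length 22 ✓; longest run = 4, exceeds 3 ✗ — fails.
F4 (27 nt, A=4 T=5 G=7 C=11): Tm = 2·9 + 4·18 = 90°C, outside 68–76°C ✗; length 27 ✓; longest run = 3 ✓ — fails.

None of the candidates satisfy all criteria.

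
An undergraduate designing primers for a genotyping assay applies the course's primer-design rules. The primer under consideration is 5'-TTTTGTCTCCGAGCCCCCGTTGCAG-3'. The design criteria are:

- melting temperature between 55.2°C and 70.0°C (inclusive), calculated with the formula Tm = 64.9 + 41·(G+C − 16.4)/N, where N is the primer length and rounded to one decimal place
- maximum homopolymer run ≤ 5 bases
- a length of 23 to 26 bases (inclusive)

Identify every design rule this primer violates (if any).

Meets all criteria.

Base counts: A=2, T=8, G=6, C=9 (length 25).
Tm: Tm = 64.9 + 41·(15 − 16.4)/25 = 62.6°C ✓
homopolymer run: longest run = 5 ✓
length: length 25 ✓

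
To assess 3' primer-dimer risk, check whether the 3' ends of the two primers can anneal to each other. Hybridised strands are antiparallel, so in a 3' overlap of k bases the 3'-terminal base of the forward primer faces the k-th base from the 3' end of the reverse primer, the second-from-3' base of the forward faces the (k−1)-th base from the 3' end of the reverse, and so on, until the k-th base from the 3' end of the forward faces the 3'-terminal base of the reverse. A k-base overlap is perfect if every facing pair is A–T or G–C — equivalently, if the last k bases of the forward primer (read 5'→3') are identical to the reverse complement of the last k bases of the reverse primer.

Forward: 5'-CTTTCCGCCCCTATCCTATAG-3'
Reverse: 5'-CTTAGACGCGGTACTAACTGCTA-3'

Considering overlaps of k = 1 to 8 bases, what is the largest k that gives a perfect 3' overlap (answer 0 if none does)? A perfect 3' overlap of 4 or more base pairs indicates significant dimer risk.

Last 8 bases (5'→3') — forward …TCCTATAG, reverse …AACTGCTA.
Reverse complement of the reverse primer's last 8 bases: TAGCAGTT; its first k bases are the reverse complement of the reverse primer's last k bases, so a perfect k-base overlap needs the forward primer's last k bases to equal them.
Comparing (forward last k vs required): k=1: G vs T ✗; k=2: AG vs TA ✗; k=3: TAG vs TAG ✓; k=4: ATAG vs TAGC ✗; k=5: TATAG vs TAGCA ✗; k=6: CTATAG vs TAGCAG ✗; k=7: CCTATAG vs TAGCAGT ✗; k=8: TCCTATAG vs TAGCAGTT ✗.
Only k = 3 is perfect, so the longest perfect 3' overlap is 3.

Longest perfect overlap: 3 complementary base pairs; below the dimer-risk threshold (threshold 4).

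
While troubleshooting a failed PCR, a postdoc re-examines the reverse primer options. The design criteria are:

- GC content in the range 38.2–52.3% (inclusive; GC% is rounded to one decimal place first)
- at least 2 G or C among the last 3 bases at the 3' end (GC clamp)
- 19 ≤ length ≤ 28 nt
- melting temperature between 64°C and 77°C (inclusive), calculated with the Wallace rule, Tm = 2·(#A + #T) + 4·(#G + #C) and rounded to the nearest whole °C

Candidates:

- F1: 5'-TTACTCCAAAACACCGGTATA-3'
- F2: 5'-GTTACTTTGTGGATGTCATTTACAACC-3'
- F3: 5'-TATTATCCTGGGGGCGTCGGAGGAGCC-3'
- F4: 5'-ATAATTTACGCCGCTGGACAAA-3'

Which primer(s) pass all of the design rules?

None of the candidates satisfy all criteria.

F1 (21 nt, A=8 T=5 G=2 C=6): GC 8/21 = 38.1%, outside 38.2–52.3% ✗; 3' end ATA has 0 G/C, need ≥2 ✗; length 21 ✓; Tm = 2·13 + 4·8 = 58°C, outside 64–77°C ✗ — fails.
F2 (27 nt, A=6 T=11 G=5 C=5): GC 10/27 = 37.0%, outside 38.2–52.3% ✗; 3' end ACC has 2 G/C ✓; length 27 ✓; Tm = 2·17 + 4·10 = 74°C ✓ — fails.
F3 (27 nt, A=4 T=6 G=11 C=6): GC 17/27 = 63.0%, outside 38.2–52.3% ✗; 3' end GCC has 3 G/C ✓; length 27 ✓; Tm = 2·10 + 4·17 = 88°C, outside 64–77°C ✗ — fails.
F4 (22 nt, A=8 T=5 G=4 C=5): GC 9/22 = 40.9% ✓; 3' end AAA has 0 G/C, need ≥2 ✗; length 22 ✓; Tm = 2·13 + 4·9 = 62°C, outside 64–77°C ✗ — fails.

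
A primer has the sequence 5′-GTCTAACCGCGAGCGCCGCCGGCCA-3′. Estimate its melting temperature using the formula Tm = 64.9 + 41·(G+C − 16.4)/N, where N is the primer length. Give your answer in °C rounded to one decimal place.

Base counts: A=4, T=2, G=8, C=11; G+C = 19, N = 25.
Tm = 64.9 + 41·(19 − 16.4)/25 = 64.9 + 106.60/25 = 69.2°C.

69.2°C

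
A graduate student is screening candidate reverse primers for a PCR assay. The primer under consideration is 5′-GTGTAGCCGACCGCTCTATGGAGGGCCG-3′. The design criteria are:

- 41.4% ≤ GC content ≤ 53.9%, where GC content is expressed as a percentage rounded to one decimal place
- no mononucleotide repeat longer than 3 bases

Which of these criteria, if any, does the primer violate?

Base counts: A=4, T=5, G=11, C=8 (length 28).
GC content: GC 19/28 = 67.9%, outside 41.4–53.9% ✗
homopolymer run: longest run = 3 ✓

Fails: GC content.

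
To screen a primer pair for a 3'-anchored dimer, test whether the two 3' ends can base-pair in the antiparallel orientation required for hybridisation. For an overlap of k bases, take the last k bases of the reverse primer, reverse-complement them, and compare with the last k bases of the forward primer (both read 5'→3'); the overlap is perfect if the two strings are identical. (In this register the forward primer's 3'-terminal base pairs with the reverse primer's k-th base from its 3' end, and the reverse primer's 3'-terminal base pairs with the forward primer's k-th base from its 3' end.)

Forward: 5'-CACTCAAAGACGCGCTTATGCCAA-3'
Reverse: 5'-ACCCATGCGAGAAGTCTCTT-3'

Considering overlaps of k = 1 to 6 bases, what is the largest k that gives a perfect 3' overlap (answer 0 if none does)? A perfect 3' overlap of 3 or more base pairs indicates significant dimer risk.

Last 6 bases (5'→3') — forward …TGCCAA, reverse …TCTCTT.
Reverse complement of the reverse primer's last 6 bases: AAGAGA; its first k bases are the reverse complement of the reverse primer's last k bases, so a perfect k-base overlap needs the forward primer's last k bases to equal them.
Comparing (forward last k vs required): k=1: A vs A ✓; k=2: AA vs AA ✓; k=3: CAA vs AAG ✗; k=4: CCAA vs AAGA ✗; k=5: GCCAA vs AAGAG ✗; k=6: TGCCAA vs AAGAGA ✗.
Perfect overlaps at k = 1, 2; the largest is 2.

Longest perfect overlap: 2 complementary base pairs; below the dimer-risk threshold (threshold 3).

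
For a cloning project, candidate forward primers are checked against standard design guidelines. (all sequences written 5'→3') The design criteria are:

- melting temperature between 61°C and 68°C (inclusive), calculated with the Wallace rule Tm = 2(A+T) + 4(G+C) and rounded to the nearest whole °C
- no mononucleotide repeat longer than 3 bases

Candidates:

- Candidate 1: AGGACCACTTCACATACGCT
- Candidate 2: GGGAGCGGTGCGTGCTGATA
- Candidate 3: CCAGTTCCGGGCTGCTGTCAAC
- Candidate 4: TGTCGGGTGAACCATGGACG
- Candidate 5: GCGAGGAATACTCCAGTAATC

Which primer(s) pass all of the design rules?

Candidate 1 (20 nt, A=6 T=4 G=3 C=7): Tm = 2·10 + 4·10 = 60°C, outside 61–68°C ✗; longest run = 2 ✓ — fails.
Candidate 2 (20 nt, A=3 T=4 G=10 C=3): Tm = 2·7 + 4·13 = 66°C ✓; longest run = 3 ✓ — passes.
Candidate 3 (22 nt, A=3 T=5 G=6 C=8): Tm = 2·8 + 4·14 = 72°C, outside 61–68°C ✗; longest run = 3 ✓ — fails.
Candidate 4 (20 nt, A=4 T=4 G=8 C=4): Tm = 2·8 + 4·12 = 64°C ✓; longest run = 3 ✓ — passes.
Candidate 5 (21 nt, A=7 T=4 G=5 C=5): Tm = 2·11 + 4·10 = 62°C ✓; longest run = 2 ✓ — passes.

Candidate 2, Candidate 4 and Candidate 5.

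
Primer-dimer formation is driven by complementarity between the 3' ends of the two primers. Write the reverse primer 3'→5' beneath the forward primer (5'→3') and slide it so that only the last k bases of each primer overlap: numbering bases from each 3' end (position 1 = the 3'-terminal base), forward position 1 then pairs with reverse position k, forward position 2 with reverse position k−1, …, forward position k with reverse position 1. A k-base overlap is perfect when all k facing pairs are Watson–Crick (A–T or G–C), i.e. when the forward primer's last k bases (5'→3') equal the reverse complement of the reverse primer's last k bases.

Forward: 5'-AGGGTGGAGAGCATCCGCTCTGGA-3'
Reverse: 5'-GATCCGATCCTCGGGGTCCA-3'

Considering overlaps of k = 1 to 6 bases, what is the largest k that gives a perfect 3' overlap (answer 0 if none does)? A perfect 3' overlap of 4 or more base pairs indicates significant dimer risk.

Last 6 bases (5'→3') — forward …TCTGGA, reverse …GGTCCA.
Reverse complement of the reverse primer's last 6 bases: TGGACC; its first k bases are the reverse complement of the reverse primer's last k bases, so a perfect k-base overlap needs the forward primer's last k bases to equal them.
Comparing (forward last k vs required): k=1: A vs T ✗; k=2: GA vs TG ✗; k=3: GGA vs TGG ✗; k=4: TGGA vs TGGA ✓; k=5: CTGGA vs TGGAC ✗; k=6: TCTGGA vs TGGACC ✗.
Only k = 4 is perfect, so the longest perfect 3' overlap is 4.

Longest perfect overlap: 4 complementary base pairs; significant dimer risk (threshold 4).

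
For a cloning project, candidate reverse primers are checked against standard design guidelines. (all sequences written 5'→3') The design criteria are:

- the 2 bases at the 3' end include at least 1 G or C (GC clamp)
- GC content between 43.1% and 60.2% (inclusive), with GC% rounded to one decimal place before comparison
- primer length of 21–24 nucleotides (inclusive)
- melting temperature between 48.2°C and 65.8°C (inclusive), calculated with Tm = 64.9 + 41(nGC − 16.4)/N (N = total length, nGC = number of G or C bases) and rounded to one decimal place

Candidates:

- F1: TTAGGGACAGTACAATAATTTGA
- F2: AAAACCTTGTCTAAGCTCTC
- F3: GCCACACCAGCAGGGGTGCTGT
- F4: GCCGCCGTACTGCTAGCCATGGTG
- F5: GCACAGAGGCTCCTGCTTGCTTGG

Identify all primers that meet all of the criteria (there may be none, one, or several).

None of the candidates satisfy all criteria.

F1 (23 nt, A=9 T=7 G=5 C=2): 3' end GA has 1 G/C ✓; GC 7/23 = 30.4%, outside 43.1–60.2% ✗; length 23 ✓; Tm = 64.9 + 41·(7 − 16.4)/23 = 48.1°C, outside 48.2–65.8°C ✗ — fails.
F2 (20 nt, A=6 T=6 G=2 C=6): 3' end TC has 1 G/C ✓; GC 8/20 = 40.0%, outside 43.1–60.2% ✗; length 20, outside 21–24 ✗; Tm = 64.9 + 41·(8 − 16.4)/20 = 47.7°C, outside 48.2–65.8°C ✗ — fails.
F3 (22 nt, A=4 T=3 G=8 C=7): 3' end GT has 1 G/C ✓; GC 15/22 = 68.2%, outside 43.1–60.2% ✗; length 22 ✓; Tm = 64.9 + 41·(15 − 16.4)/22 = 62.3°C ✓ — fails.
F4 (24 nt, A=3 T=5 G=8 C=8): 3' end TG has 1 G/C ✓; GC 16/24 = 66.7%, outside 43.1–60.2% ✗; length 24 ✓; Tm = 64.9 + 41·(16 − 16.4)/24 = 64.2°C ✓ — fails.
F5 (24 nt, A=3 T=6 G=8 C=7): 3' end GG has 2 G/C ✓; GC 15/24 = 62.5%, outside 43.1–60.2% ✗; length 24 ✓; Tm = 64.9 + 41·(15 − 16.4)/24 = 62.5°C ✓ — fails.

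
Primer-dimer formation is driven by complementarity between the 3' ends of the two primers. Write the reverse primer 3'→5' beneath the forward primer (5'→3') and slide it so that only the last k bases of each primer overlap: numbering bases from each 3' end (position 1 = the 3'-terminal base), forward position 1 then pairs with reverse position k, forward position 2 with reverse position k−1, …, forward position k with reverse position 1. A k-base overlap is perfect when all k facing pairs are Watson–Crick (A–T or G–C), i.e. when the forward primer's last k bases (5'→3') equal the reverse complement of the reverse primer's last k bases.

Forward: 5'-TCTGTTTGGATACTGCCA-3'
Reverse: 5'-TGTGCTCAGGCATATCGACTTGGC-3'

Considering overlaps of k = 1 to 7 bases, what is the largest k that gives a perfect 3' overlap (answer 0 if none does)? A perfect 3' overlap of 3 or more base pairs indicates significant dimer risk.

Last 7 bases (5'→3') — forward …ACTGCCA, reverse …ACTTGGC.
Reverse complement of the reverse primer's last 7 bases: GCCAAGT; its first k bases are the reverse complement of the reverse primer's last k bases, so a perfect k-base overlap needs the forward primer's last k bases to equal them.
Comparing (forward last k vs required): k=1: A vs G ✗; k=2: CA vs GC ✗; k=3: CCA vs GCC ✗; k=4: GCCA vs GCCA ✓; k=5: TGCCA vs GCCAA ✗; k=6: CTGCCA vs GCCAAG ✗; k=7: ACTGCCA vs GCCAAGT ✗.
Only k = 4 is perfect, so the longest perfect 3' overlap is 4.

Longest perfect overlap: 4 complementary base pairs; significant dimer risk (threshold 3).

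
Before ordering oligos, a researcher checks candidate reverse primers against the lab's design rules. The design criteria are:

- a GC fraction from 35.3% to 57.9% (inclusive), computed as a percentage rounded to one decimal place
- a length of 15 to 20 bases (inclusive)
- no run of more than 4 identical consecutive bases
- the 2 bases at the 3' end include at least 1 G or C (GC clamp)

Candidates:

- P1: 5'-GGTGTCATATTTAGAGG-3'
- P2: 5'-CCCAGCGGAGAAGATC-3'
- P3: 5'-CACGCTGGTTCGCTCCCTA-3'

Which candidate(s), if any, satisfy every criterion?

P1 only.

P1 (17 nt, A=4 T=6 G=6 C=1): GC 7/17 = 41.2% ✓; length 17 ✓; longest run = 3 ✓; 3' end GG has 2 G/C ✓ — passes.
P2 (16 nt, A=5 T=1 G=5 C=5): GC 10/16 = 62.5%, outside 35.3–57.9% ✗; length 16 ✓; longest run = 3 ✓; 3' end TC has 1 G/C ✓ — fails.
P3 (19 nt, A=2 T=5 G=4 C=8): GC 12/19 = 63.2%, outside 35.3–57.9% ✗; length 19 ✓; longest run = 3 ✓; 3' end TA has 0 G/C, need ≥1 ✗ — fails.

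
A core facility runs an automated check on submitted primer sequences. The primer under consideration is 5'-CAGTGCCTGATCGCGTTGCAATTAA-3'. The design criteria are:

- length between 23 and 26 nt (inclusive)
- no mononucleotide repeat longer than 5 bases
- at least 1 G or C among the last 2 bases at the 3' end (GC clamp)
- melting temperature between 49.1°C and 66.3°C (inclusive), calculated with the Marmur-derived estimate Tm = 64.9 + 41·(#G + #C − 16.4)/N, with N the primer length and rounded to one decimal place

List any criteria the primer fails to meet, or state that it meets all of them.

Fails: GC clamp.

Base counts: A=6, T=7, G=6, C=6 (length 25).
length: length 25 ✓
homopolymer run: longest run = 2 ✓
GC clamp: 3' end AA has 0 G/C, need ≥1 ✗
Tm: Tm = 64.9 + 41·(12 − 16.4)/25 = 57.7°C ✓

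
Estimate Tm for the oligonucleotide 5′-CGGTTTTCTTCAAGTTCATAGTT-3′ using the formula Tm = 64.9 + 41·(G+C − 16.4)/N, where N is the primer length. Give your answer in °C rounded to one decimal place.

Base counts: A=4, T=11, G=4, C=4; G+C = 8, N = 23.
Tm = 64.9 + 41·(8 − 16.4)/23 = 64.9 + -344.40/23 = 49.9°C.

49.9°C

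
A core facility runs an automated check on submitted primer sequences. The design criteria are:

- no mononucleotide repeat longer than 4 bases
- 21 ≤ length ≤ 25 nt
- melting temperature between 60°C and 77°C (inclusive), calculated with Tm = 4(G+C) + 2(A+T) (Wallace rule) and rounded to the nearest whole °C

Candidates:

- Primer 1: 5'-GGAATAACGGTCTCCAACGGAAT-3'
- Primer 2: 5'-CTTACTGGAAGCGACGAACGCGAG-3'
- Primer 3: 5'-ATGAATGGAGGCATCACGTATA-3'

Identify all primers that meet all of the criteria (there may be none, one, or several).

Primer 1 (23 nt, A=8 T=4 G=6 C=5): longest run = 2 ✓; length 23 ✓; Tm = 2·12 + 4·11 = 68°C ✓ — passes.
Primer 2 (24 nt, A=7 T=3 G=8 C=6): longest run = 2 ✓; length 24 ✓; Tm = 2·10 + 4·14 = 76°C ✓ — passes.
Primer 3 (22 nt, A=8 T=5 G=6 C=3): longest run = 2 ✓; length 22 ✓; Tm = 2·13 + 4·9 = 62°C ✓ — passes.

Primer 1, Primer 2 and Primer 3.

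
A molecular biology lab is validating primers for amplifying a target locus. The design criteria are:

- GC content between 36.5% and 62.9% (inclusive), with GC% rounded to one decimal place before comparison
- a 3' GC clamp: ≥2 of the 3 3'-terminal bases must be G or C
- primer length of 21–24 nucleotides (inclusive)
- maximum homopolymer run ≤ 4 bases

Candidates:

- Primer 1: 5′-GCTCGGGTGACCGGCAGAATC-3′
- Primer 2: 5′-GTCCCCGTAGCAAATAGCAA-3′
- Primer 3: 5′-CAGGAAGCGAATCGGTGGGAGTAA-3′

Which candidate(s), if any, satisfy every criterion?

None of the candidates satisfy all criteria.

Primer 1 (21 nt, A=4 T=3 G=8 C=6): GC 14/21 = 66.7%, outside 36.5–62.9% ✗; 3' end ATC has 1 G/C, need ≥2 ✗; length 21 ✓; longest run = 3 ✓ — fails.
Primer 2 (20 nt, A=7 T=3 G=4 C=6): GC 10/20 = 50.0% ✓; 3' end CAA has 1 G/C, need ≥2 ✗; length 20, outside 21–24 ✗; longest run = 4 ✓ — fails.
Primer 3 (24 nt, A=8 T=3 G=10 C=3): GC 13/24 = 54.2% ✓; 3' end TAA has 0 G/C, need ≥2 ✗; length 24 ✓; longest run = 3 ✓ — fails.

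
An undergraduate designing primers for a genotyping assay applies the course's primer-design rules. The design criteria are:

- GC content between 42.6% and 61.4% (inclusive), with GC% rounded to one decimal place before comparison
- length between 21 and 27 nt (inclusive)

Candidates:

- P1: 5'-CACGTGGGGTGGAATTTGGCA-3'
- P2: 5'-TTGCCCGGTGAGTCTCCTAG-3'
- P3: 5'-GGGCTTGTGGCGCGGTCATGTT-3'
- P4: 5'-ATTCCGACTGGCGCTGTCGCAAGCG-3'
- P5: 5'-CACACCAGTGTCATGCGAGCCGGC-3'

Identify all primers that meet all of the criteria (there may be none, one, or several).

P1 (21 nt, A=4 T=5 G=9 C=3): GC 12/21 = 57.1% ✓; length 21 ✓ — passes.
P2 (20 nt, A=2 T=6 G=6 C=6): GC 12/20 = 60.0% ✓; length 20, outside 21–27 ✗ — fails.
P3 (22 nt, A=1 T=7 G=10 C=4): GC 14/22 = 63.6%, outside 42.6–61.4% ✗; length 22 ✓ — fails.
P4 (25 nt, A=4 T=5 G=8 C=8): GC 16/25 = 64.0%, outside 42.6–61.4% ✗; length 25 ✓ — fails.
P5 (24 nt, A=5 T=3 G=7 C=9): GC 16/24 = 66.7%, outside 42.6–61.4% ✗; length 24 ✓ — fails.

P1 only.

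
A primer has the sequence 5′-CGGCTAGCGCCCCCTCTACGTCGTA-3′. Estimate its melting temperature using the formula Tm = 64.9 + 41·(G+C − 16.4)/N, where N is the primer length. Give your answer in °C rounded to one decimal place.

65.9°C

Base counts: A=3, T=5, G=6, C=11; G+C = 17, N = 25.
Tm = 64.9 + 41·(17 − 16.4)/25 = 64.9 + 24.60/25 = 65.9°C.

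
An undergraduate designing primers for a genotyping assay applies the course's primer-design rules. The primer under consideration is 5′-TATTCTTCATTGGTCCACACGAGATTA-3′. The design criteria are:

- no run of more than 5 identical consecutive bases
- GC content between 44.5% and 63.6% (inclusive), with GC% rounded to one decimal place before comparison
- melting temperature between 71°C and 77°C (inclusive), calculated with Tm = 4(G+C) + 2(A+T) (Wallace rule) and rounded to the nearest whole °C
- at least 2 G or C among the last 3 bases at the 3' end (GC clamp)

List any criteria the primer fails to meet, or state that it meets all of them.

Base counts: A=7, T=10, G=4, C=6 (length 27).
homopolymer run: longest run = 2 ✓
GC content: GC 10/27 = 37.0%, outside 44.5–63.6% ✗
Tm: Tm = 2·17 + 4·10 = 74°C ✓
GC clamp: 3' end TTA has 0 G/C, need ≥2 ✗

Fails: GC content, GC clamp.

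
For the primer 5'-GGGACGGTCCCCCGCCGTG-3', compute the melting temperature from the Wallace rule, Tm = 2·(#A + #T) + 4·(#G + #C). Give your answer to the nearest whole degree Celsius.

Base counts: A=1, T=2, G=8, C=8 (length 19).
Tm = 2·(1+2) + 4·(8+8) = 2·3 + 4·16 = 6 + 64 = 70°C.

70°C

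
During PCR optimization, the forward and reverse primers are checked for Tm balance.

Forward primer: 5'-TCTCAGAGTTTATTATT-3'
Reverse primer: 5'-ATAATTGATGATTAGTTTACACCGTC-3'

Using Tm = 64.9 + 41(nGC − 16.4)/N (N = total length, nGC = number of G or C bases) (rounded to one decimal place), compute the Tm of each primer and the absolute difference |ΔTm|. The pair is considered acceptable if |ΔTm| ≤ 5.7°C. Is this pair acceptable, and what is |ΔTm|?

Forward: G+C = 4, N = 17 → Tm = 64.9 + 41·(4 − 16.4)/17 = 35.0°C.
Reverse: G+C = 8, N = 26 → Tm = 64.9 + 41·(8 − 16.4)/26 = 51.7°C.
|ΔTm| = |35.0 − 51.7| = 16.7°C, > 5.7°C.

|ΔTm| = 16.7°C; the pair is not acceptable.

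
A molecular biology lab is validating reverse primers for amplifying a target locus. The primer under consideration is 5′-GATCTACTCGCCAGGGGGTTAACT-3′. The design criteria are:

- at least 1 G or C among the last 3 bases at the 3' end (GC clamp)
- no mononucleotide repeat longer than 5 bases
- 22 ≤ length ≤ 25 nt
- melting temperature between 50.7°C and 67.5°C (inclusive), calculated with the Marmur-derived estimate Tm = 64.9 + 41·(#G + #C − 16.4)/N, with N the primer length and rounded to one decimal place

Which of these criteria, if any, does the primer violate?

Meets all criteria.

Base counts: A=5, T=6, G=7, C=6 (length 24).
GC clamp: 3' end ACT has 1 G/C ✓
homopolymer run: longest run = 5 ✓
length: length 24 ✓
Tm: Tm = 64.9 + 41·(13 − 16.4)/24 = 59.1°C ✓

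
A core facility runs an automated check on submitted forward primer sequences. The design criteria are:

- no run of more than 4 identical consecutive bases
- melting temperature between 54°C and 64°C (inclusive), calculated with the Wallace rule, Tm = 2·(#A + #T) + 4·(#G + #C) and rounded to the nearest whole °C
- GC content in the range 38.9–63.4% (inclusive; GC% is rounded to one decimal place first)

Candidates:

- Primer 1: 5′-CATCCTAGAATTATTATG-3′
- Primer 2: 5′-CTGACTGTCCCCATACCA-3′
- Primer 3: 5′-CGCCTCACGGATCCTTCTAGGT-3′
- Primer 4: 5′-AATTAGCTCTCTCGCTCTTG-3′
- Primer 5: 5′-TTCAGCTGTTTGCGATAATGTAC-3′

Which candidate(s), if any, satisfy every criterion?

Primer 2, Primer 4 and Primer 5.

Primer 1 (18 nt, A=6 T=7 G=2 C=3): longest run = 2 ✓; Tm = 2·13 + 4·5 = 46°C, outside 54–64°C ✗; GC 5/18 = 27.8%, outside 38.9–63.4% ✗ — fails.
Primer 2 (18 nt, A=4 T=4 G=2 C=8): longest run = 4 ✓; Tm = 2·8 + 4·10 = 56°C ✓; GC 10/18 = 55.6% ✓ — passes.
Primer 3 (22 nt, A=3 T=6 G=5 C=8): longest run = 2 ✓; Tm = 2·9 + 4·13 = 70°C, outside 54–64°C ✗; GC 13/22 = 59.1% ✓ — fails.
Primer 4 (20 nt, A=3 T=8 G=3 C=6): longest run = 2 ✓; Tm = 2·11 + 4·9 = 58°C ✓; GC 9/20 = 45.0% ✓ — passes.
Primer 5 (23 nt, A=5 T=9 G=5 C=4): longest run = 3 ✓; Tm = 2·14 + 4·9 = 64°C ✓; GC 9/23 = 39.1% ✓ — passes.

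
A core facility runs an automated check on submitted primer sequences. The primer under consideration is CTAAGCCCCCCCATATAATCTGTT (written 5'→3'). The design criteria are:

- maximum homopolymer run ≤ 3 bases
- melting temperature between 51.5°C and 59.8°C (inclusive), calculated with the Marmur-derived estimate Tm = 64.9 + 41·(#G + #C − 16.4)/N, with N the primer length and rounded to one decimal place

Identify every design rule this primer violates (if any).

Fails: homopolymer run.

Base counts: A=6, T=7, G=2, C=9 (length 24).
homopolymer run: longest run = 7, exceeds 3 ✗
Tm: Tm = 64.9 + 41·(11 − 16.4)/24 = 55.7°C ✓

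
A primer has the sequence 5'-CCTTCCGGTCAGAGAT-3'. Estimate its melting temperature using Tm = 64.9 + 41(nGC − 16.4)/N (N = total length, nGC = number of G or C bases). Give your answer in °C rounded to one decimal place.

Base counts: A=3, T=4, G=4, C=5; G+C = 9, N = 16.
Tm = 64.9 + 41·(9 − 16.4)/16 = 64.9 + -303.40/16 = 45.9°C.

45.9°C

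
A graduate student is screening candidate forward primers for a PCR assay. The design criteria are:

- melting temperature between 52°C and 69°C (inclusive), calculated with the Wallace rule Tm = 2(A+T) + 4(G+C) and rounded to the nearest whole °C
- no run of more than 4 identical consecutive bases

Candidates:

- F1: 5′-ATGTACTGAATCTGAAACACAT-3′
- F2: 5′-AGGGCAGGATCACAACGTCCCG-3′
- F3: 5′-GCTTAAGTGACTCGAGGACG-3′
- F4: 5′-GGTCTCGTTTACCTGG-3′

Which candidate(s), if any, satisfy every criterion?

F1 (22 nt, A=9 T=6 G=3 C=4): Tm = 2·15 + 4·7 = 58°C ✓; longest run = 3 ✓ — passes.
F2 (22 nt, A=6 T=2 G=7 C=7): Tm = 2·8 + 4·14 = 72°C, outside 52–69°C ✗; longest run = 3 ✓ — fails.
F3 (20 nt, A=5 T=4 G=7 C=4): Tm = 2·9 + 4·11 = 62°C ✓; longest run = 2 ✓ — passes.
F4 (16 nt, A=1 T=6 G=5 C=4): Tm = 2·7 + 4·9 = 50°C, outside 52–69°C ✗; longest run = 3 ✓ — fails.

F1 and F3.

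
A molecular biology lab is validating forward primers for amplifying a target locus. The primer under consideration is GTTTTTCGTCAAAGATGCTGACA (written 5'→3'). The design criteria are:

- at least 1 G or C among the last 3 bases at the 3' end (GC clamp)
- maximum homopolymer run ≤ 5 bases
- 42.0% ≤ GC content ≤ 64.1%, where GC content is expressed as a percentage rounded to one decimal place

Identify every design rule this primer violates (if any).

Base counts: A=6, T=8, G=5, C=4 (length 23).
GC clamp: 3' end ACA has 1 G/C ✓
homopolymer run: longest run = 5 ✓
GC content: GC 9/23 = 39.1%, outside 42.0–64.1% ✗

Fails: GC content.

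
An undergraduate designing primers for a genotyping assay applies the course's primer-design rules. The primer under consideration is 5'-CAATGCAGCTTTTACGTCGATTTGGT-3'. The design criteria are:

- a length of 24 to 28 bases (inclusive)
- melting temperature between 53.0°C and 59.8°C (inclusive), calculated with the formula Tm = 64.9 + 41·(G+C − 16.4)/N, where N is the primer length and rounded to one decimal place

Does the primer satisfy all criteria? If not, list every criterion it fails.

Meets all criteria.

Base counts: A=5, T=10, G=6, C=5 (length 26).
length: length 26 ✓
Tm: Tm = 64.9 + 41·(11 − 16.4)/26 = 56.4°C ✓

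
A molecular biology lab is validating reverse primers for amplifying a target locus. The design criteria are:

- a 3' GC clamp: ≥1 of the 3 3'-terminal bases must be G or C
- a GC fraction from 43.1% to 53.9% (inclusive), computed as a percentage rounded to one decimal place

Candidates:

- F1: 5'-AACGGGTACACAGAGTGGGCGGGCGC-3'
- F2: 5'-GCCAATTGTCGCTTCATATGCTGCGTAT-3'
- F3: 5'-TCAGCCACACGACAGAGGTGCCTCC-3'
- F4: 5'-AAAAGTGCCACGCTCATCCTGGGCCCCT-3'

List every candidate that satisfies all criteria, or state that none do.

None of the candidates satisfy all criteria.

F1 (26 nt, A=6 T=2 G=12 C=6): 3' end CGC has 3 G/C ✓; GC 18/26 = 69.2%, outside 43.1–53.9% ✗ — fails.
F2 (28 nt, A=5 T=10 G=6 C=7): 3' end TAT has 0 G/C, need ≥1 ✗; GC 13/28 = 46.4% ✓ — fails.
F3 (25 nt, A=6 T=3 G=6 C=10): 3' end TCC has 2 G/C ✓; GC 16/25 = 64.0%, outside 43.1–53.9% ✗ — fails.
F4 (28 nt, A=6 T=5 G=6 C=11): 3' end CCT has 2 G/C ✓; GC 17/28 = 60.7%, outside 43.1–53.9% ✗ — fails.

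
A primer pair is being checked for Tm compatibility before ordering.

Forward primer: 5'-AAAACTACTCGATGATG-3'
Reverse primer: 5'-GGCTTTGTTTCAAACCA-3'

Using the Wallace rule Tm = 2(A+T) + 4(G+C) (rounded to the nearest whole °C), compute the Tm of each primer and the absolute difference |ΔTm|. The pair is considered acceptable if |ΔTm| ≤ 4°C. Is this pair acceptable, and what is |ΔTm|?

|ΔTm| = 2°C; the pair is acceptable.

Forward: A=7 T=4 G=3 C=3 → Tm = 2·11 + 4·6 = 46°C.
Reverse: A=4 T=6 G=3 C=4 → Tm = 2·10 + 4·7 = 48°C.
|ΔTm| = |46 − 48| = 2°C, ≤ 4°C.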